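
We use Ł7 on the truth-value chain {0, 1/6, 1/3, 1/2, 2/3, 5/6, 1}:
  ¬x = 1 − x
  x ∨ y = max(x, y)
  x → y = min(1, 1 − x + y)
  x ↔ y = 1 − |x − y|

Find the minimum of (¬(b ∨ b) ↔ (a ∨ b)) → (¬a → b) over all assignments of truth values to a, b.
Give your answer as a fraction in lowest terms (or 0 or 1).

Take a = 0, b = 1/2:
b ∨ b = 1/2 ∨ 1/2 = 1/2
¬(b ∨ b) = ¬1/2 = 1/2
a ∨ b = 0 ∨ 1/2 = 1/2
¬(b ∨ b) ↔ (a ∨ b) = 1/2 ↔ 1/2 = 1
¬a = ¬0 = 1
¬a → b = 1 → 1/2 = 1/2
(¬(b ∨ b) ↔ (a ∨ b)) → (¬a → b) = 1 → 1/2 = 1/2
No assignment yields a value below 1/2, so this is the minimum.

1/2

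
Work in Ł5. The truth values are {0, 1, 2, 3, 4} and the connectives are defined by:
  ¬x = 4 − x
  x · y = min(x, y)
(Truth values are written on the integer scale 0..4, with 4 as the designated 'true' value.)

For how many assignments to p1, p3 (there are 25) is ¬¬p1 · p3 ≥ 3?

4

value 4: 1 assignment (counts)
value 3: 3 assignments (counts)
value 2: 5 assignments
value 1: 7 assignments
value 0: 9 assignments
So 4 of the 25 assignments meet the threshold.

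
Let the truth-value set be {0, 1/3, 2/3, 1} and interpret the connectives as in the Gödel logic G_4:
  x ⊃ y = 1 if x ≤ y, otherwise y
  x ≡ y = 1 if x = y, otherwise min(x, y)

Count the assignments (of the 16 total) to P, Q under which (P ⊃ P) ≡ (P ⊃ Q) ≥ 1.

P = 0, Q = 0 ↦ 1  ≥
P = 0, Q = 1/3 ↦ 1  ≥
P = 0, Q = 2/3 ↦ 1  ≥
P = 0, Q = 1 ↦ 1  ≥
P = 1/3, Q = 0 ↦ 0  <
P = 1/3, Q = 1/3 ↦ 1  ≥
P = 1/3, Q = 2/3 ↦ 1  ≥
P = 1/3, Q = 1 ↦ 1  ≥
P = 2/3, Q = 0 ↦ 0  <
P = 2/3, Q = 1/3 ↦ 1/3  <
P = 2/3, Q = 2/3 ↦ 1  ≥
P = 2/3, Q = 1 ↦ 1  ≥
P = 1, Q = 0 ↦ 0  <
P = 1, Q = 1/3 ↦ 1/3  <
P = 1, Q = 2/3 ↦ 2/3  <
P = 1, Q = 1 ↦ 1  ≥
So 10 of the 16 assignments meet the threshold.

10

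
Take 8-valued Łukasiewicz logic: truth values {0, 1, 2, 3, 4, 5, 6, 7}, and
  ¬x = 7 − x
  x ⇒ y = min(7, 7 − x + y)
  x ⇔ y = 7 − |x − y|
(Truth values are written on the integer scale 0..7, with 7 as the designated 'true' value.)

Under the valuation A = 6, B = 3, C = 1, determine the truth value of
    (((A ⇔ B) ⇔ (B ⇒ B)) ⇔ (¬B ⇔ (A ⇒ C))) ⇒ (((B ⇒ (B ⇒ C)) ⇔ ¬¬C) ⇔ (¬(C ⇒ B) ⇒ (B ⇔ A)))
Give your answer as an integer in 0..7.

2

A ⇔ B = 6 ⇔ 3 = 4
B ⇒ B = 3 ⇒ 3 = 7
(A ⇔ B) ⇔ (B ⇒ B) = 4 ⇔ 7 = 4
¬B = ¬3 = 4
A ⇒ C = 6 ⇒ 1 = 2
¬B ⇔ (A ⇒ C) = 4 ⇔ 2 = 5
((A ⇔ B) ⇔ (B ⇒ B)) ⇔ (¬B ⇔ (A ⇒ C)) = 4 ⇔ 5 = 6
B ⇒ C = 3 ⇒ 1 = 5
B ⇒ (B ⇒ C) = 3 ⇒ 5 = 7
¬C = ¬1 = 6
¬¬C = ¬6 = 1
(B ⇒ (B ⇒ C)) ⇔ ¬¬C = 7 ⇔ 1 = 1
C ⇒ B = 1 ⇒ 3 = 7
¬(C ⇒ B) = ¬7 = 0
B ⇔ A = 3 ⇔ 6 = 4
¬(C ⇒ B) ⇒ (B ⇔ A) = 0 ⇒ 4 = 7
((B ⇒ (B ⇒ C)) ⇔ ¬¬C) ⇔ (¬(C ⇒ B) ⇒ (B ⇔ A)) = 1 ⇔ 7 = 1
(((A ⇔ B) ⇔ (B ⇒ B)) ⇔ (¬B ⇔ (A ⇒ C))) ⇒ (((B ⇒ (B ⇒ C)) ⇔ ¬¬C) ⇔ (¬(C ⇒ B) ⇒ (B ⇔ A))) = 6 ⇒ 1 = 2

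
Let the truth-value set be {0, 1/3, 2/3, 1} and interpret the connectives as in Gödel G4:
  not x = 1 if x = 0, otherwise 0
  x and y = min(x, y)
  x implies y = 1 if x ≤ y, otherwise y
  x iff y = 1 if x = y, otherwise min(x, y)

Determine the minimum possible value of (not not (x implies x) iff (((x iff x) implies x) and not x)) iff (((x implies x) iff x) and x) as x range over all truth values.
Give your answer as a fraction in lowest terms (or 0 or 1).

0

Take x = 1/3:
x implies x = 1/3 implies 1/3 = 1
not (x implies x) = not 1 = 0
not not (x implies x) = not 0 = 1
x iff x = 1/3 iff 1/3 = 1
(x iff x) implies x = 1 implies 1/3 = 1/3
not x = not 1/3 = 0
((x iff x) implies x) and not x = 1/3 and 0 = 0
not not (x implies x) iff (((x iff x) implies x) and not x) = 1 iff 0 = 0
x implies x = 1/3 implies 1/3 = 1
(x implies x) iff x = 1 iff 1/3 = 1/3
((x implies x) iff x) and x = 1/3 and 1/3 = 1/3
(not not (x implies x) iff (((x iff x) implies x) and not x)) iff (((x implies x) iff x) and x) = 0 iff 1/3 = 0
No assignment yields a value below 0, so this is the minimum.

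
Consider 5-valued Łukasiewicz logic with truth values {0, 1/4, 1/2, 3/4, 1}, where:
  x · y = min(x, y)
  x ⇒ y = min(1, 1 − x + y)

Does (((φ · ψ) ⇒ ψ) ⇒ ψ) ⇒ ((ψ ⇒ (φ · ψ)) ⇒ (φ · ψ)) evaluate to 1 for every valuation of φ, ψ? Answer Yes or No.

At φ = 0, ψ = 1/2, for instance:
φ · ψ = 0 · 1/2 = 0
(φ · ψ) ⇒ ψ = 0 ⇒ 1/2 = 1
((φ · ψ) ⇒ ψ) ⇒ ψ = 1 ⇒ 1/2 = 1/2
ψ ⇒ (φ · ψ) = 1/2 ⇒ 0 = 1/2
(ψ ⇒ (φ · ψ)) ⇒ (φ · ψ) = 1/2 ⇒ 0 = 1/2
(((φ · ψ) ⇒ ψ) ⇒ ψ) ⇒ ((ψ ⇒ (φ · ψ)) ⇒ (φ · ψ)) = 1/2 ⇒ 1/2 = 1
and checking the remaining 24 assignments likewise gives ≥ 1 in every case.

Yes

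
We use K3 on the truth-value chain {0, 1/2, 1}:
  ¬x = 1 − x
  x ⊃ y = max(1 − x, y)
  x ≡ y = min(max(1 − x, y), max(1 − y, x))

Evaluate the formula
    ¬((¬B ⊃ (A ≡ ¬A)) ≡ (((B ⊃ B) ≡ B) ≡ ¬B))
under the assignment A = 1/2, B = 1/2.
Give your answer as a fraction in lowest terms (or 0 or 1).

1/2

¬B = ¬1/2 = 1/2
¬A = ¬1/2 = 1/2
A ≡ ¬A = 1/2 ≡ 1/2 = 1/2
¬B ⊃ (A ≡ ¬A) = 1/2 ⊃ 1/2 = 1/2
B ⊃ B = 1/2 ⊃ 1/2 = 1/2
(B ⊃ B) ≡ B = 1/2 ≡ 1/2 = 1/2
¬B = ¬1/2 = 1/2
((B ⊃ B) ≡ B) ≡ ¬B = 1/2 ≡ 1/2 = 1/2
(¬B ⊃ (A ≡ ¬A)) ≡ (((B ⊃ B) ≡ B) ≡ ¬B) = 1/2 ≡ 1/2 = 1/2
¬((¬B ⊃ (A ≡ ¬A)) ≡ (((B ⊃ B) ≡ B) ≡ ¬B)) = ¬1/2 = 1/2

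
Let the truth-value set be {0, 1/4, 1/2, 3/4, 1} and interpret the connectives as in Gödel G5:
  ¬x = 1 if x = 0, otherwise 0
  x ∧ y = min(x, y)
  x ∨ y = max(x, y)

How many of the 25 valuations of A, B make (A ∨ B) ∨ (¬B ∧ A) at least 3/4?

value 1: 9 assignments (counts)
value 3/4: 7 assignments (counts)
value 1/2: 5 assignments
value 1/4: 3 assignments
value 0: 1 assignment
So 16 of the 25 assignments meet the threshold.

16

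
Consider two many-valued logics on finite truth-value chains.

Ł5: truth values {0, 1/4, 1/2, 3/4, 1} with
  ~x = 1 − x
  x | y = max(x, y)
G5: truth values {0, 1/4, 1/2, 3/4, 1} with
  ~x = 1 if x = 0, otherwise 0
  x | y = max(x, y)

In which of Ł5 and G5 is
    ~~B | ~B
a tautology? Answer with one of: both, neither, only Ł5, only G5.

In Ł5: at B = 1/4 the value is 3/4 — not a tautology.
In G5: every assignment gives 1 — tautology.

only G5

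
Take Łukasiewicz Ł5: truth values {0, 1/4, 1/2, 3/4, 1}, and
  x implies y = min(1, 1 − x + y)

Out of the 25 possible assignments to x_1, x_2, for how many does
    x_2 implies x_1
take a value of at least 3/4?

19

value 1: 15 assignments (counts)
value 3/4: 4 assignments (counts)
value 1/2: 3 assignments
value 1/4: 2 assignments
value 0: 1 assignment
So 19 of the 25 assignments meet the threshold.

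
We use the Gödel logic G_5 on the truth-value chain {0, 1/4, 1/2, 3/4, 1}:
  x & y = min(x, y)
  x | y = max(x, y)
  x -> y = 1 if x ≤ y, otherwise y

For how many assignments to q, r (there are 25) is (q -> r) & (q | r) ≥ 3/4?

value 1: 5 assignments (counts)
value 3/4: 5 assignments (counts)
value 1/2: 5 assignments
value 1/4: 5 assignments
value 0: 5 assignments
So 10 of the 25 assignments meet the threshold.

10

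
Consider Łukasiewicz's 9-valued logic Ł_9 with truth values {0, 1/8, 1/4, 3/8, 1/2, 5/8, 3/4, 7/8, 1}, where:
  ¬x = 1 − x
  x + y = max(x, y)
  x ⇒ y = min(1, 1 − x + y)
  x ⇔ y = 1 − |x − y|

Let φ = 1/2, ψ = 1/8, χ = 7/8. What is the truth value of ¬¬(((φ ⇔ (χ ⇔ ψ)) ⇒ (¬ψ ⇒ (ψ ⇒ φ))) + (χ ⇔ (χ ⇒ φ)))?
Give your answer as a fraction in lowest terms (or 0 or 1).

χ ⇔ ψ = 7/8 ⇔ 1/8 = 1/4
φ ⇔ (χ ⇔ ψ) = 1/2 ⇔ 1/4 = 3/4
¬ψ = ¬1/8 = 7/8
ψ ⇒ φ = 1/8 ⇒ 1/2 = 1
¬ψ ⇒ (ψ ⇒ φ) = 7/8 ⇒ 1 = 1
(φ ⇔ (χ ⇔ ψ)) ⇒ (¬ψ ⇒ (ψ ⇒ φ)) = 3/4 ⇒ 1 = 1
χ ⇒ φ = 7/8 ⇒ 1/2 = 5/8
χ ⇔ (χ ⇒ φ) = 7/8 ⇔ 5/8 = 3/4
((φ ⇔ (χ ⇔ ψ)) ⇒ (¬ψ ⇒ (ψ ⇒ φ))) + (χ ⇔ (χ ⇒ φ)) = 1 + 3/4 = 1
¬(((φ ⇔ (χ ⇔ ψ)) ⇒ (¬ψ ⇒ (ψ ⇒ φ))) + (χ ⇔ (χ ⇒ φ))) = ¬1 = 0
¬¬(((φ ⇔ (χ ⇔ ψ)) ⇒ (¬ψ ⇒ (ψ ⇒ φ))) + (χ ⇔ (χ ⇒ φ))) = ¬0 = 1

1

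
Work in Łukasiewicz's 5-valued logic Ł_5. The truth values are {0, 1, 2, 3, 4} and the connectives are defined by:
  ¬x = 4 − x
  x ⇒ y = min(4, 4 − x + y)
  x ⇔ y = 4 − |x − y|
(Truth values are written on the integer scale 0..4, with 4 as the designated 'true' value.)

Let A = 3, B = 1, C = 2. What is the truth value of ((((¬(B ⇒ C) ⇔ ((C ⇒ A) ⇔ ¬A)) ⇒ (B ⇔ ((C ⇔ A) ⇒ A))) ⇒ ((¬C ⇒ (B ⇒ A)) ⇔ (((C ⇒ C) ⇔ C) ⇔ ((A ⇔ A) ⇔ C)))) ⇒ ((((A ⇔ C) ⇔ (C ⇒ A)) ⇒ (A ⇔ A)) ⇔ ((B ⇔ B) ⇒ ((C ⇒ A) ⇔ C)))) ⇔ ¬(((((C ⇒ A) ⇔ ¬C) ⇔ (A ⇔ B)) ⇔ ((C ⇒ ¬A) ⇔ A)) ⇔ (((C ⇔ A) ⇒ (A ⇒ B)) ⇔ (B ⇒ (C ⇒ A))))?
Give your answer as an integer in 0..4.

3

B ⇒ C = 1 ⇒ 2 = 4
¬(B ⇒ C) = ¬4 = 0
C ⇒ A = 2 ⇒ 3 = 4
¬A = ¬3 = 1
(C ⇒ A) ⇔ ¬A = 4 ⇔ 1 = 1
¬(B ⇒ C) ⇔ ((C ⇒ A) ⇔ ¬A) = 0 ⇔ 1 = 3
C ⇔ A = 2 ⇔ 3 = 3
(C ⇔ A) ⇒ A = 3 ⇒ 3 = 4
B ⇔ ((C ⇔ A) ⇒ A) = 1 ⇔ 4 = 1
(¬(B ⇒ C) ⇔ ((C ⇒ A) ⇔ ¬A)) ⇒ (B ⇔ ((C ⇔ A) ⇒ A)) = 3 ⇒ 1 = 2
¬C = ¬2 = 2
B ⇒ A = 1 ⇒ 3 = 4
¬C ⇒ (B ⇒ A) = 2 ⇒ 4 = 4
C ⇒ C = 2 ⇒ 2 = 4
(C ⇒ C) ⇔ C = 4 ⇔ 2 = 2
A ⇔ A = 3 ⇔ 3 = 4
(A ⇔ A) ⇔ C = 4 ⇔ 2 = 2
((C ⇒ C) ⇔ C) ⇔ ((A ⇔ A) ⇔ C) = 2 ⇔ 2 = 4
(¬C ⇒ (B ⇒ A)) ⇔ (((C ⇒ C) ⇔ C) ⇔ ((A ⇔ A) ⇔ C)) = 4 ⇔ 4 = 4
((¬(B ⇒ C) ⇔ ((C ⇒ A) ⇔ ¬A)) ⇒ (B ⇔ ((C ⇔ A) ⇒ A))) ⇒ ((¬C ⇒ (B ⇒ A)) ⇔ (((C ⇒ C) ⇔ C) ⇔ ((A ⇔ A) ⇔ C))) = 2 ⇒ 4 = 4
A ⇔ C = 3 ⇔ 2 = 3
C ⇒ A = 2 ⇒ 3 = 4
(A ⇔ C) ⇔ (C ⇒ A) = 3 ⇔ 4 = 3
A ⇔ A = 3 ⇔ 3 = 4
((A ⇔ C) ⇔ (C ⇒ A)) ⇒ (A ⇔ A) = 3 ⇒ 4 = 4
B ⇔ B = 1 ⇔ 1 = 4
C ⇒ A = 2 ⇒ 3 = 4
(C ⇒ A) ⇔ C = 4 ⇔ 2 = 2
(B ⇔ B) ⇒ ((C ⇒ A) ⇔ C) = 4 ⇒ 2 = 2
(((A ⇔ C) ⇔ (C ⇒ A)) ⇒ (A ⇔ A)) ⇔ ((B ⇔ B) ⇒ ((C ⇒ A) ⇔ C)) = 4 ⇔ 2 = 2
(((¬(B ⇒ C) ⇔ ((C ⇒ A) ⇔ ¬A)) ⇒ (B ⇔ ((C ⇔ A) ⇒ A))) ⇒ ((¬C ⇒ (B ⇒ A)) ⇔ (((C ⇒ C) ⇔ C) ⇔ ((A ⇔ A) ⇔ C)))) ⇒ ((((A ⇔ C) ⇔ (C ⇒ A)) ⇒ (A ⇔ A)) ⇔ ((B ⇔ B) ⇒ ((C ⇒ A) ⇔ C))) = 4 ⇒ 2 = 2
C ⇒ A = 2 ⇒ 3 = 4
¬C = ¬2 = 2
(C ⇒ A) ⇔ ¬C = 4 ⇔ 2 = 2
A ⇔ B = 3 ⇔ 1 = 2
((C ⇒ A) ⇔ ¬C) ⇔ (A ⇔ B) = 2 ⇔ 2 = 4
¬A = ¬3 = 1
C ⇒ ¬A = 2 ⇒ 1 = 3
(C ⇒ ¬A) ⇔ A = 3 ⇔ 3 = 4
(((C ⇒ A) ⇔ ¬C) ⇔ (A ⇔ B)) ⇔ ((C ⇒ ¬A) ⇔ A) = 4 ⇔ 4 = 4
C ⇔ A = 2 ⇔ 3 = 3
A ⇒ B = 3 ⇒ 1 = 2
(C ⇔ A) ⇒ (A ⇒ B) = 3 ⇒ 2 = 3
C ⇒ A = 2 ⇒ 3 = 4
B ⇒ (C ⇒ A) = 1 ⇒ 4 = 4
((C ⇔ A) ⇒ (A ⇒ B)) ⇔ (B ⇒ (C ⇒ A)) = 3 ⇔ 4 = 3
((((C ⇒ A) ⇔ ¬C) ⇔ (A ⇔ B)) ⇔ ((C ⇒ ¬A) ⇔ A)) ⇔ (((C ⇔ A) ⇒ (A ⇒ B)) ⇔ (B ⇒ (C ⇒ A))) = 4 ⇔ 3 = 3
¬(((((C ⇒ A) ⇔ ¬C) ⇔ (A ⇔ B)) ⇔ ((C ⇒ ¬A) ⇔ A)) ⇔ (((C ⇔ A) ⇒ (A ⇒ B)) ⇔ (B ⇒ (C ⇒ A)))) = ¬3 = 1
((((¬(B ⇒ C) ⇔ ((C ⇒ A) ⇔ ¬A)) ⇒ (B ⇔ ((C ⇔ A) ⇒ A))) ⇒ ((¬C ⇒ (B ⇒ A)) ⇔ (((C ⇒ C) ⇔ C) ⇔ ((A ⇔ A) ⇔ C)))) ⇒ ((((A ⇔ C) ⇔ (C ⇒ A)) ⇒ (A ⇔ A)) ⇔ ((B ⇔ B) ⇒ ((C ⇒ A) ⇔ C)))) ⇔ ¬(((((C ⇒ A) ⇔ ¬C) ⇔ (A ⇔ B)) ⇔ ((C ⇒ ¬A) ⇔ A)) ⇔ (((C ⇔ A) ⇒ (A ⇒ B)) ⇔ (B ⇒ (C ⇒ A)))) = 2 ⇔ 1 = 3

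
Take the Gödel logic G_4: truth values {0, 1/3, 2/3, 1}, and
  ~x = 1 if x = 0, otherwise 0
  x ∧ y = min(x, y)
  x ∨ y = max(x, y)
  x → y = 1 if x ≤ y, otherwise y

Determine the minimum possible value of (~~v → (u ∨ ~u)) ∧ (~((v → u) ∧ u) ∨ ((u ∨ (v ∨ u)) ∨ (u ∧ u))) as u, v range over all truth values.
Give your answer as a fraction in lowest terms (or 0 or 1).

Take u = 1/3, v = 0:
~v = ~0 = 1
~~v = ~1 = 0
~u = ~1/3 = 0
u ∨ ~u = 1/3 ∨ 0 = 1/3
~~v → (u ∨ ~u) = 0 → 1/3 = 1
v → u = 0 → 1/3 = 1
(v → u) ∧ u = 1 ∧ 1/3 = 1/3
~((v → u) ∧ u) = ~1/3 = 0
v ∨ u = 0 ∨ 1/3 = 1/3
u ∨ (v ∨ u) = 1/3 ∨ 1/3 = 1/3
u ∧ u = 1/3 ∧ 1/3 = 1/3
(u ∨ (v ∨ u)) ∨ (u ∧ u) = 1/3 ∨ 1/3 = 1/3
~((v → u) ∧ u) ∨ ((u ∨ (v ∨ u)) ∨ (u ∧ u)) = 0 ∨ 1/3 = 1/3
(~~v → (u ∨ ~u)) ∧ (~((v → u) ∧ u) ∨ ((u ∨ (v ∨ u)) ∨ (u ∧ u))) = 1 ∧ 1/3 = 1/3
No assignment yields a value below 1/3, so this is the minimum.

1/3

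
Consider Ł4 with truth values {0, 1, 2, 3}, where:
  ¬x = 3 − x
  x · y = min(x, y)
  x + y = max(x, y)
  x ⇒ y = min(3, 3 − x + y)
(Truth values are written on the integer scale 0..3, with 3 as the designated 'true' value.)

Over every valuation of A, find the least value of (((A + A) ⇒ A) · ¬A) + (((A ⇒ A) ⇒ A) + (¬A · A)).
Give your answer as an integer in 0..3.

Take A = 1:
A + A = 1 + 1 = 1
(A + A) ⇒ A = 1 ⇒ 1 = 3
¬A = ¬1 = 2
((A + A) ⇒ A) · ¬A = 3 · 2 = 2
A ⇒ A = 1 ⇒ 1 = 3
(A ⇒ A) ⇒ A = 3 ⇒ 1 = 1
¬A = ¬1 = 2
¬A · A = 2 · 1 = 1
((A ⇒ A) ⇒ A) + (¬A · A) = 1 + 1 = 1
(((A + A) ⇒ A) · ¬A) + (((A ⇒ A) ⇒ A) + (¬A · A)) = 2 + 1 = 2
No assignment yields a value below 2, so this is the minimum.

2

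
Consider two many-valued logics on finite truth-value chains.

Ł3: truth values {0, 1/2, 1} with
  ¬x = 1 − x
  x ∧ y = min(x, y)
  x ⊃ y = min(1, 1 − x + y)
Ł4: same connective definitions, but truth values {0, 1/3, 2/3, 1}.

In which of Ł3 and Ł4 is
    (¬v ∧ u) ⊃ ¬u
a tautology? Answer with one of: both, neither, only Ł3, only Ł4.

In Ł3: at u = 1, v = 0 the value is 0 — not a tautology.
In Ł4: at u = 2/3, v = 0 the value is 2/3 — not a tautology.

neither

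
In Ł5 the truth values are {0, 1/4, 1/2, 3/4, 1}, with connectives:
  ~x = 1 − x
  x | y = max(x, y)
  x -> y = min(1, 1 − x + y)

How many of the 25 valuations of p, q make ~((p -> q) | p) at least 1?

value 1/2: 1 assignment
value 1/4: 5 assignments
value 0: 19 assignments
So 0 of the 25 assignments meet the threshold.

0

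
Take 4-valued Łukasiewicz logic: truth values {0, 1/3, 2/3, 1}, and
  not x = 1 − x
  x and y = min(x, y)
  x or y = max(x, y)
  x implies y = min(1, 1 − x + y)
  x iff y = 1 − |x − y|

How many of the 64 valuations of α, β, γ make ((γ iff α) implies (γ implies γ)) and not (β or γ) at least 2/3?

value 1: 4 assignments (counts)
value 2/3: 12 assignments (counts)
value 1/3: 20 assignments
value 0: 28 assignments
So 16 of the 64 assignments meet the threshold.

16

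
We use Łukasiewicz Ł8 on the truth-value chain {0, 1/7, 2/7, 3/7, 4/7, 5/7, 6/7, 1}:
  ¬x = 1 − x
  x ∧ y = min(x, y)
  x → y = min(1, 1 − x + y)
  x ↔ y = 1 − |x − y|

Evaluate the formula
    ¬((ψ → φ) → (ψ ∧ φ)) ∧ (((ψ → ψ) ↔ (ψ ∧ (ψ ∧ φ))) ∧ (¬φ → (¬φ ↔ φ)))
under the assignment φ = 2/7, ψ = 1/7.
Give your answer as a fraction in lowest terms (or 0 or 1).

ψ → φ = 1/7 → 2/7 = 1
ψ ∧ φ = 1/7 ∧ 2/7 = 1/7
(ψ → φ) → (ψ ∧ φ) = 1 → 1/7 = 1/7
¬((ψ → φ) → (ψ ∧ φ)) = ¬1/7 = 6/7
ψ → ψ = 1/7 → 1/7 = 1
ψ ∧ φ = 1/7 ∧ 2/7 = 1/7
ψ ∧ (ψ ∧ φ) = 1/7 ∧ 1/7 = 1/7
(ψ → ψ) ↔ (ψ ∧ (ψ ∧ φ)) = 1 ↔ 1/7 = 1/7
¬φ = ¬2/7 = 5/7
¬φ = ¬2/7 = 5/7
¬φ ↔ φ = 5/7 ↔ 2/7 = 4/7
¬φ → (¬φ ↔ φ) = 5/7 → 4/7 = 6/7
((ψ → ψ) ↔ (ψ ∧ (ψ ∧ φ))) ∧ (¬φ → (¬φ ↔ φ)) = 1/7 ∧ 6/7 = 1/7
¬((ψ → φ) → (ψ ∧ φ)) ∧ (((ψ → ψ) ↔ (ψ ∧ (ψ ∧ φ))) ∧ (¬φ → (¬φ ↔ φ))) = 6/7 ∧ 1/7 = 1/7

1/7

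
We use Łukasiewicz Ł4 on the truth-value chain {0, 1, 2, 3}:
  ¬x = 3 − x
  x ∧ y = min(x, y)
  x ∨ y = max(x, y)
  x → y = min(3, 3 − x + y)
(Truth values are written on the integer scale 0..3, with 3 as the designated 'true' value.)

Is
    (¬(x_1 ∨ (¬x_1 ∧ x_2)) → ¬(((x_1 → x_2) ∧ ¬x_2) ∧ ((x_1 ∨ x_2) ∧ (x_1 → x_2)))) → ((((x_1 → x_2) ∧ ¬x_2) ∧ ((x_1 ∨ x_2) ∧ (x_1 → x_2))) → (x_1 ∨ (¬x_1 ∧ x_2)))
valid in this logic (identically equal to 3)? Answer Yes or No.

Yes

x_1 = 0, x_2 = 0 ↦ 3
x_1 = 0, x_2 = 1 ↦ 3
x_1 = 0, x_2 = 2 ↦ 3
x_1 = 0, x_2 = 3 ↦ 3
x_1 = 1, x_2 = 0 ↦ 3
x_1 = 1, x_2 = 1 ↦ 3
x_1 = 1, x_2 = 2 ↦ 3
x_1 = 1, x_2 = 3 ↦ 3
x_1 = 2, x_2 = 0 ↦ 3
x_1 = 2, x_2 = 1 ↦ 3
x_1 = 2, x_2 = 2 ↦ 3
x_1 = 2, x_2 = 3 ↦ 3
x_1 = 3, x_2 = 0 ↦ 3
x_1 = 3, x_2 = 1 ↦ 3
x_1 = 3, x_2 = 2 ↦ 3
x_1 = 3, x_2 = 3 ↦ 3
Every assignment gives a value ≥ 3.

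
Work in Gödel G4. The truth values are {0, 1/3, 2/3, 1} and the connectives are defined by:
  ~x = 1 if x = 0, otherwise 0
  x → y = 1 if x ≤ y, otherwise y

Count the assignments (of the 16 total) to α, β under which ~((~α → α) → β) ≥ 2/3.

α = 0, β = 0 ↦ 0  <
α = 0, β = 1/3 ↦ 0  <
α = 0, β = 2/3 ↦ 0  <
α = 0, β = 1 ↦ 0  <
α = 1/3, β = 0 ↦ 1  ≥
α = 1/3, β = 1/3 ↦ 0  <
α = 1/3, β = 2/3 ↦ 0  <
α = 1/3, β = 1 ↦ 0  <
α = 2/3, β = 0 ↦ 1  ≥
α = 2/3, β = 1/3 ↦ 0  <
α = 2/3, β = 2/3 ↦ 0  <
α = 2/3, β = 1 ↦ 0  <
α = 1, β = 0 ↦ 1  ≥
α = 1, β = 1/3 ↦ 0  <
α = 1, β = 2/3 ↦ 0  <
α = 1, β = 1 ↦ 0  <
So 3 of the 16 assignments meet the threshold.

3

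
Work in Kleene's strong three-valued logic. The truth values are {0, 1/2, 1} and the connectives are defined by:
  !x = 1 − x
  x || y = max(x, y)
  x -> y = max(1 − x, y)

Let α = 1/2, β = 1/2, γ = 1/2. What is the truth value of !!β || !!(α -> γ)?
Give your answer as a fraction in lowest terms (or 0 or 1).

!β = !1/2 = 1/2
!!β = !1/2 = 1/2
α -> γ = 1/2 -> 1/2 = 1/2
!(α -> γ) = !1/2 = 1/2
!!(α -> γ) = !1/2 = 1/2
!!β || !!(α -> γ) = 1/2 || 1/2 = 1/2

1/2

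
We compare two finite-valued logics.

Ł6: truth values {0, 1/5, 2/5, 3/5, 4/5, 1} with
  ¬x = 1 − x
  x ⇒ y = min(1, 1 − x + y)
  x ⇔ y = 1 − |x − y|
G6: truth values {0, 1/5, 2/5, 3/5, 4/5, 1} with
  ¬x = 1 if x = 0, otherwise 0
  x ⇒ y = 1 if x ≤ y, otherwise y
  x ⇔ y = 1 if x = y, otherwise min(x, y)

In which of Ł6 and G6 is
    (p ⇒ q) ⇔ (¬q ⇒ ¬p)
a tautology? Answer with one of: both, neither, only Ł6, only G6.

In Ł6: every assignment gives 1 — tautology.
In G6: at p = 2/5, q = 1/5 the value is 1/5 — not a tautology.

only Ł6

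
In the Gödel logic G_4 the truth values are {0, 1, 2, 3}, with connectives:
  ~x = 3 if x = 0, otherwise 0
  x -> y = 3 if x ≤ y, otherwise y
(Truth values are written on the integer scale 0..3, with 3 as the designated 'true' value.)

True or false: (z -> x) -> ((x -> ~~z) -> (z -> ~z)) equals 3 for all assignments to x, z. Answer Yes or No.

No

Counterexample: take x = 1, z = 1.
z -> x = 1 -> 1 = 3
~z = ~1 = 0
~~z = ~0 = 3
x -> ~~z = 1 -> 3 = 3
~z = ~1 = 0
z -> ~z = 1 -> 0 = 0
(x -> ~~z) -> (z -> ~z) = 3 -> 0 = 0
(z -> x) -> ((x -> ~~z) -> (z -> ~z)) = 3 -> 0 = 0
This gives 0 ≠ 3.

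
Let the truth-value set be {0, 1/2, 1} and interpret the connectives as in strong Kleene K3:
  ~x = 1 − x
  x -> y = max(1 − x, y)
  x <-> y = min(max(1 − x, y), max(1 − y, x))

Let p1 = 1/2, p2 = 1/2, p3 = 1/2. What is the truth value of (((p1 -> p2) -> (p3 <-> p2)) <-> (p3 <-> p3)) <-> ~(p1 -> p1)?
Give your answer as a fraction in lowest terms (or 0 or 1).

1/2

p1 -> p2 = 1/2 -> 1/2 = 1/2
p3 <-> p2 = 1/2 <-> 1/2 = 1/2
(p1 -> p2) -> (p3 <-> p2) = 1/2 -> 1/2 = 1/2
p3 <-> p3 = 1/2 <-> 1/2 = 1/2
((p1 -> p2) -> (p3 <-> p2)) <-> (p3 <-> p3) = 1/2 <-> 1/2 = 1/2
p1 -> p1 = 1/2 -> 1/2 = 1/2
~(p1 -> p1) = ~1/2 = 1/2
(((p1 -> p2) -> (p3 <-> p2)) <-> (p3 <-> p3)) <-> ~(p1 -> p1) = 1/2 <-> 1/2 = 1/2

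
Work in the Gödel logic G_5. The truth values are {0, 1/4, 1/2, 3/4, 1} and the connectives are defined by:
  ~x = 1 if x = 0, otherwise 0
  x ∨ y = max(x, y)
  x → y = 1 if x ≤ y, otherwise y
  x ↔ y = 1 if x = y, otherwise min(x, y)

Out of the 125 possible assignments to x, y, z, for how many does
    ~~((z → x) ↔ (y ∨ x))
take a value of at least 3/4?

108

value 1: 108 assignments (counts)
value 0: 17 assignments
So 108 of the 125 assignments meet the threshold.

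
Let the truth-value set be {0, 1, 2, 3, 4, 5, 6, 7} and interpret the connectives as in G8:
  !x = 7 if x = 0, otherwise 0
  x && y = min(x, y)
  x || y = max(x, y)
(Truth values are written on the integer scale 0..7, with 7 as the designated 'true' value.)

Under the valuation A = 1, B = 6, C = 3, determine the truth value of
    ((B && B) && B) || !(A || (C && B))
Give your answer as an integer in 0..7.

B && B = 6 && 6 = 6
(B && B) && B = 6 && 6 = 6
C && B = 3 && 6 = 3
A || (C && B) = 1 || 3 = 3
!(A || (C && B)) = !3 = 0
((B && B) && B) || !(A || (C && B)) = 6 || 0 = 6

6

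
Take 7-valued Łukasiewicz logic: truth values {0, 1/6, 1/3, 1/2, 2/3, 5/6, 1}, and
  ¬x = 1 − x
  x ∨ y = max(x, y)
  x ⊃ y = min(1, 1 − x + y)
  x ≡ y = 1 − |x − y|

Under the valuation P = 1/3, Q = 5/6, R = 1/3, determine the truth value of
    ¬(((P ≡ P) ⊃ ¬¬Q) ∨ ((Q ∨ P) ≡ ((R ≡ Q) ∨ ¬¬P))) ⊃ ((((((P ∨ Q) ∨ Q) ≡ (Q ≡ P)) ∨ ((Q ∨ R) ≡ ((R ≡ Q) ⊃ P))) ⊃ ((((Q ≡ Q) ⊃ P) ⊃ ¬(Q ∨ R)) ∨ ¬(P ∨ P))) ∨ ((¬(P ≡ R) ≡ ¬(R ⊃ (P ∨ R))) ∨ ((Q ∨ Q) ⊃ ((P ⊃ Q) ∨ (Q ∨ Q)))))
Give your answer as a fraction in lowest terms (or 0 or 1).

P ≡ P = 1/3 ≡ 1/3 = 1
¬Q = ¬5/6 = 1/6
¬¬Q = ¬1/6 = 5/6
(P ≡ P) ⊃ ¬¬Q = 1 ⊃ 5/6 = 5/6
Q ∨ P = 5/6 ∨ 1/3 = 5/6
R ≡ Q = 1/3 ≡ 5/6 = 1/2
¬P = ¬1/3 = 2/3
¬¬P = ¬2/3 = 1/3
(R ≡ Q) ∨ ¬¬P = 1/2 ∨ 1/3 = 1/2
(Q ∨ P) ≡ ((R ≡ Q) ∨ ¬¬P) = 5/6 ≡ 1/2 = 2/3
((P ≡ P) ⊃ ¬¬Q) ∨ ((Q ∨ P) ≡ ((R ≡ Q) ∨ ¬¬P)) = 5/6 ∨ 2/3 = 5/6
¬(((P ≡ P) ⊃ ¬¬Q) ∨ ((Q ∨ P) ≡ ((R ≡ Q) ∨ ¬¬P))) = ¬5/6 = 1/6
P ∨ Q = 1/3 ∨ 5/6 = 5/6
(P ∨ Q) ∨ Q = 5/6 ∨ 5/6 = 5/6
Q ≡ P = 5/6 ≡ 1/3 = 1/2
((P ∨ Q) ∨ Q) ≡ (Q ≡ P) = 5/6 ≡ 1/2 = 2/3
Q ∨ R = 5/6 ∨ 1/3 = 5/6
R ≡ Q = 1/3 ≡ 5/6 = 1/2
(R ≡ Q) ⊃ P = 1/2 ⊃ 1/3 = 5/6
(Q ∨ R) ≡ ((R ≡ Q) ⊃ P) = 5/6 ≡ 5/6 = 1
(((P ∨ Q) ∨ Q) ≡ (Q ≡ P)) ∨ ((Q ∨ R) ≡ ((R ≡ Q) ⊃ P)) = 2/3 ∨ 1 = 1
Q ≡ Q = 5/6 ≡ 5/6 = 1
(Q ≡ Q) ⊃ P = 1 ⊃ 1/3 = 1/3
Q ∨ R = 5/6 ∨ 1/3 = 5/6
¬(Q ∨ R) = ¬5/6 = 1/6
((Q ≡ Q) ⊃ P) ⊃ ¬(Q ∨ R) = 1/3 ⊃ 1/6 = 5/6
P ∨ P = 1/3 ∨ 1/3 = 1/3
¬(P ∨ P) = ¬1/3 = 2/3
(((Q ≡ Q) ⊃ P) ⊃ ¬(Q ∨ R)) ∨ ¬(P ∨ P) = 5/6 ∨ 2/3 = 5/6
((((P ∨ Q) ∨ Q) ≡ (Q ≡ P)) ∨ ((Q ∨ R) ≡ ((R ≡ Q) ⊃ P))) ⊃ ((((Q ≡ Q) ⊃ P) ⊃ ¬(Q ∨ R)) ∨ ¬(P ∨ P)) = 1 ⊃ 5/6 = 5/6
P ≡ R = 1/3 ≡ 1/3 = 1
¬(P ≡ R) = ¬1 = 0
P ∨ R = 1/3 ∨ 1/3 = 1/3
R ⊃ (P ∨ R) = 1/3 ⊃ 1/3 = 1
¬(R ⊃ (P ∨ R)) = ¬1 = 0
¬(P ≡ R) ≡ ¬(R ⊃ (P ∨ R)) = 0 ≡ 0 = 1
Q ∨ Q = 5/6 ∨ 5/6 = 5/6
P ⊃ Q = 1/3 ⊃ 5/6 = 1
Q ∨ Q = 5/6 ∨ 5/6 = 5/6
(P ⊃ Q) ∨ (Q ∨ Q) = 1 ∨ 5/6 = 1
(Q ∨ Q) ⊃ ((P ⊃ Q) ∨ (Q ∨ Q)) = 5/6 ⊃ 1 = 1
(¬(P ≡ R) ≡ ¬(R ⊃ (P ∨ R))) ∨ ((Q ∨ Q) ⊃ ((P ⊃ Q) ∨ (Q ∨ Q))) = 1 ∨ 1 = 1
(((((P ∨ Q) ∨ Q) ≡ (Q ≡ P)) ∨ ((Q ∨ R) ≡ ((R ≡ Q) ⊃ P))) ⊃ ((((Q ≡ Q) ⊃ P) ⊃ ¬(Q ∨ R)) ∨ ¬(P ∨ P))) ∨ ((¬(P ≡ R) ≡ ¬(R ⊃ (P ∨ R))) ∨ ((Q ∨ Q) ⊃ ((P ⊃ Q) ∨ (Q ∨ Q)))) = 5/6 ∨ 1 = 1
¬(((P ≡ P) ⊃ ¬¬Q) ∨ ((Q ∨ P) ≡ ((R ≡ Q) ∨ ¬¬P))) ⊃ ((((((P ∨ Q) ∨ Q) ≡ (Q ≡ P)) ∨ ((Q ∨ R) ≡ ((R ≡ Q) ⊃ P))) ⊃ ((((Q ≡ Q) ⊃ P) ⊃ ¬(Q ∨ R)) ∨ ¬(P ∨ P))) ∨ ((¬(P ≡ R) ≡ ¬(R ⊃ (P ∨ R))) ∨ ((Q ∨ Q) ⊃ ((P ⊃ Q) ∨ (Q ∨ Q))))) = 1/6 ⊃ 1 = 1

1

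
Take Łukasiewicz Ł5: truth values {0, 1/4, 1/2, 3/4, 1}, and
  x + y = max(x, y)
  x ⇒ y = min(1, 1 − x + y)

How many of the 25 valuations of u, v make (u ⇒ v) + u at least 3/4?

value 1: 19 assignments (counts)
value 3/4: 5 assignments (counts)
value 1/2: 1 assignment
So 24 of the 25 assignments meet the threshold.

24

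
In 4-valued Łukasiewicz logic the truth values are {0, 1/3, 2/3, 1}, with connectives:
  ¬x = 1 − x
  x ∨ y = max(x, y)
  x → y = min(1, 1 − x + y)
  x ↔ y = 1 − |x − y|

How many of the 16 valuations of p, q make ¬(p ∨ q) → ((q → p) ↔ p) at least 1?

12

p = 0, q = 0 ↦ 0  <
p = 0, q = 1/3 ↦ 2/3  <
p = 0, q = 2/3 ↦ 1  ≥
p = 0, q = 1 ↦ 1  ≥
p = 1/3, q = 0 ↦ 2/3  <
p = 1/3, q = 1/3 ↦ 2/3  <
p = 1/3, q = 2/3 ↦ 1  ≥
p = 1/3, q = 1 ↦ 1  ≥
p = 2/3, q = 0 ↦ 1  ≥
p = 2/3, q = 1/3 ↦ 1  ≥
p = 2/3, q = 2/3 ↦ 1  ≥
p = 2/3, q = 1 ↦ 1  ≥
p = 1, q = 0 ↦ 1  ≥
p = 1, q = 1/3 ↦ 1  ≥
p = 1, q = 2/3 ↦ 1  ≥
p = 1, q = 1 ↦ 1  ≥
So 12 of the 16 assignments meet the threshold.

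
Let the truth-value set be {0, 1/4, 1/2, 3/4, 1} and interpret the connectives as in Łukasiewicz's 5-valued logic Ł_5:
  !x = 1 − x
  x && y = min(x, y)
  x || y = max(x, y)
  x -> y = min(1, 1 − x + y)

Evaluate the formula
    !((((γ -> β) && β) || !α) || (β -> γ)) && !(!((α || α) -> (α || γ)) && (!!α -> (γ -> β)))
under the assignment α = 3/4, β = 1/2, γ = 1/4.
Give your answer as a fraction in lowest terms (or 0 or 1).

γ -> β = 1/4 -> 1/2 = 1
(γ -> β) && β = 1 && 1/2 = 1/2
!α = !3/4 = 1/4
((γ -> β) && β) || !α = 1/2 || 1/4 = 1/2
β -> γ = 1/2 -> 1/4 = 3/4
(((γ -> β) && β) || !α) || (β -> γ) = 1/2 || 3/4 = 3/4
!((((γ -> β) && β) || !α) || (β -> γ)) = !3/4 = 1/4
α || α = 3/4 || 3/4 = 3/4
α || γ = 3/4 || 1/4 = 3/4
(α || α) -> (α || γ) = 3/4 -> 3/4 = 1
!((α || α) -> (α || γ)) = !1 = 0
!α = !3/4 = 1/4
!!α = !1/4 = 3/4
γ -> β = 1/4 -> 1/2 = 1
!!α -> (γ -> β) = 3/4 -> 1 = 1
!((α || α) -> (α || γ)) && (!!α -> (γ -> β)) = 0 && 1 = 0
!(!((α || α) -> (α || γ)) && (!!α -> (γ -> β))) = !0 = 1
!((((γ -> β) && β) || !α) || (β -> γ)) && !(!((α || α) -> (α || γ)) && (!!α -> (γ -> β))) = 1/4 && 1 = 1/4

1/4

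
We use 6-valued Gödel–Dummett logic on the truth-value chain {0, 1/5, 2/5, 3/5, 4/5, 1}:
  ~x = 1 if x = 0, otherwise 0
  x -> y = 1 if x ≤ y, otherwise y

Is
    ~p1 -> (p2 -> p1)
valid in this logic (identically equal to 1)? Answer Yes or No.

Counterexample: take p1 = 0, p2 = 1/5.
~p1 = ~0 = 1
p2 -> p1 = 1/5 -> 0 = 0
~p1 -> (p2 -> p1) = 1 -> 0 = 0
This gives 0 ≠ 1.

No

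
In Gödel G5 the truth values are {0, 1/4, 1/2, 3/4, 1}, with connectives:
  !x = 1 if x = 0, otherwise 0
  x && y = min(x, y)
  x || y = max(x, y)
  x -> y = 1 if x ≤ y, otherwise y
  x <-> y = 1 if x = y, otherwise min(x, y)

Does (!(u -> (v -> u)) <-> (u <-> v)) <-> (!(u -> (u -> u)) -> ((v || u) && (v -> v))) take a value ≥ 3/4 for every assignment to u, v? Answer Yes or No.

No

Counterexample: take u = 0, v = 0.
v -> u = 0 -> 0 = 1
u -> (v -> u) = 0 -> 1 = 1
!(u -> (v -> u)) = !1 = 0
u <-> v = 0 <-> 0 = 1
!(u -> (v -> u)) <-> (u <-> v) = 0 <-> 1 = 0
u -> u = 0 -> 0 = 1
u -> (u -> u) = 0 -> 1 = 1
!(u -> (u -> u)) = !1 = 0
v || u = 0 || 0 = 0
v -> v = 0 -> 0 = 1
(v || u) && (v -> v) = 0 && 1 = 0
!(u -> (u -> u)) -> ((v || u) && (v -> v)) = 0 -> 0 = 1
(!(u -> (v -> u)) <-> (u <-> v)) <-> (!(u -> (u -> u)) -> ((v || u) && (v -> v))) = 0 <-> 1 = 0
This gives 0, which is below 3/4.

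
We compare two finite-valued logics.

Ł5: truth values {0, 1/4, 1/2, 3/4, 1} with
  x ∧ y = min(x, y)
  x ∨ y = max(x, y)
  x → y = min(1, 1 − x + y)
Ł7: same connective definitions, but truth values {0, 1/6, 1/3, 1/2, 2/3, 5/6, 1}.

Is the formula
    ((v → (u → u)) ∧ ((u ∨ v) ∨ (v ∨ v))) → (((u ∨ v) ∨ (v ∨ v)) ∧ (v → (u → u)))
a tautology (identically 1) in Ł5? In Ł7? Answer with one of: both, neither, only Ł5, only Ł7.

In Ł5: every assignment gives 1 — tautology.
In Ł7: every assignment gives 1 — tautology.

both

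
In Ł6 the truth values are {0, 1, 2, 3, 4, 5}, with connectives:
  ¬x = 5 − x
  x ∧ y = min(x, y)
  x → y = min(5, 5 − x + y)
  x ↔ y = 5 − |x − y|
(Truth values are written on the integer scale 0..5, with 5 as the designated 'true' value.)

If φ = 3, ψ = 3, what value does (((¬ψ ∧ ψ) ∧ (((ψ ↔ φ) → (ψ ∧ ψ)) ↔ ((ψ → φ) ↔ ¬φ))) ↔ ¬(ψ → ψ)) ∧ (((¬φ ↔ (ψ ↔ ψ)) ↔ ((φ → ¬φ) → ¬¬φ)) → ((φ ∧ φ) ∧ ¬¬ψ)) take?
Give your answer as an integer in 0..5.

¬ψ = ¬3 = 2
¬ψ ∧ ψ = 2 ∧ 3 = 2
ψ ↔ φ = 3 ↔ 3 = 5
ψ ∧ ψ = 3 ∧ 3 = 3
(ψ ↔ φ) → (ψ ∧ ψ) = 5 → 3 = 3
ψ → φ = 3 → 3 = 5
¬φ = ¬3 = 2
(ψ → φ) ↔ ¬φ = 5 ↔ 2 = 2
((ψ ↔ φ) → (ψ ∧ ψ)) ↔ ((ψ → φ) ↔ ¬φ) = 3 ↔ 2 = 4
(¬ψ ∧ ψ) ∧ (((ψ ↔ φ) → (ψ ∧ ψ)) ↔ ((ψ → φ) ↔ ¬φ)) = 2 ∧ 4 = 2
ψ → ψ = 3 → 3 = 5
¬(ψ → ψ) = ¬5 = 0
((¬ψ ∧ ψ) ∧ (((ψ ↔ φ) → (ψ ∧ ψ)) ↔ ((ψ → φ) ↔ ¬φ))) ↔ ¬(ψ → ψ) = 2 ↔ 0 = 3
¬φ = ¬3 = 2
ψ ↔ ψ = 3 ↔ 3 = 5
¬φ ↔ (ψ ↔ ψ) = 2 ↔ 5 = 2
¬φ = ¬3 = 2
φ → ¬φ = 3 → 2 = 4
¬φ = ¬3 = 2
¬¬φ = ¬2 = 3
(φ → ¬φ) → ¬¬φ = 4 → 3 = 4
(¬φ ↔ (ψ ↔ ψ)) ↔ ((φ → ¬φ) → ¬¬φ) = 2 ↔ 4 = 3
φ ∧ φ = 3 ∧ 3 = 3
¬ψ = ¬3 = 2
¬¬ψ = ¬2 = 3
(φ ∧ φ) ∧ ¬¬ψ = 3 ∧ 3 = 3
((¬φ ↔ (ψ ↔ ψ)) ↔ ((φ → ¬φ) → ¬¬φ)) → ((φ ∧ φ) ∧ ¬¬ψ) = 3 → 3 = 5
(((¬ψ ∧ ψ) ∧ (((ψ ↔ φ) → (ψ ∧ ψ)) ↔ ((ψ → φ) ↔ ¬φ))) ↔ ¬(ψ → ψ)) ∧ (((¬φ ↔ (ψ ↔ ψ)) ↔ ((φ → ¬φ) → ¬¬φ)) → ((φ ∧ φ) ∧ ¬¬ψ)) = 3 ∧ 5 = 3

3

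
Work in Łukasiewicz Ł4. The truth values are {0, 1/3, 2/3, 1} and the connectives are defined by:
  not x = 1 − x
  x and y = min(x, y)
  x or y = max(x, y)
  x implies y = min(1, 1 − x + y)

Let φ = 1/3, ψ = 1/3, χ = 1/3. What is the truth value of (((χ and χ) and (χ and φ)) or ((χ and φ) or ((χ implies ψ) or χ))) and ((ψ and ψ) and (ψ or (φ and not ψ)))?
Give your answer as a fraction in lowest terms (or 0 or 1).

χ and χ = 1/3 and 1/3 = 1/3
χ and φ = 1/3 and 1/3 = 1/3
(χ and χ) and (χ and φ) = 1/3 and 1/3 = 1/3
χ and φ = 1/3 and 1/3 = 1/3
χ implies ψ = 1/3 implies 1/3 = 1
(χ implies ψ) or χ = 1 or 1/3 = 1
(χ and φ) or ((χ implies ψ) or χ) = 1/3 or 1 = 1
((χ and χ) and (χ and φ)) or ((χ and φ) or ((χ implies ψ) or χ)) = 1/3 or 1 = 1
ψ and ψ = 1/3 and 1/3 = 1/3
not ψ = not 1/3 = 2/3
φ and not ψ = 1/3 and 2/3 = 1/3
ψ or (φ and not ψ) = 1/3 or 1/3 = 1/3
(ψ and ψ) and (ψ or (φ and not ψ)) = 1/3 and 1/3 = 1/3
(((χ and χ) and (χ and φ)) or ((χ and φ) or ((χ implies ψ) or χ))) and ((ψ and ψ) and (ψ or (φ and not ψ))) = 1 and 1/3 = 1/3

1/3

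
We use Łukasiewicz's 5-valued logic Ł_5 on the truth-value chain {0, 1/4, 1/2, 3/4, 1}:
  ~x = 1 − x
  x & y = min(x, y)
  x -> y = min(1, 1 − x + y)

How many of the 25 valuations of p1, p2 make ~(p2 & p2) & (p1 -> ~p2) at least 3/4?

10

value 1: 5 assignments (counts)
value 3/4: 5 assignments (counts)
value 1/2: 5 assignments
value 1/4: 5 assignments
value 0: 5 assignments
So 10 of the 25 assignments meet the threshold.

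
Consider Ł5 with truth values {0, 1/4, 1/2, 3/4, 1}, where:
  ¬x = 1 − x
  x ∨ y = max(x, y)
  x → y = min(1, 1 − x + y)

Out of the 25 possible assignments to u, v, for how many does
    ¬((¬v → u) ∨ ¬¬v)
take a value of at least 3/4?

value 1: 1 assignment (counts)
value 3/4: 2 assignments (counts)
value 1/2: 3 assignments
value 1/4: 4 assignments
value 0: 15 assignments
So 3 of the 25 assignments meet the threshold.

3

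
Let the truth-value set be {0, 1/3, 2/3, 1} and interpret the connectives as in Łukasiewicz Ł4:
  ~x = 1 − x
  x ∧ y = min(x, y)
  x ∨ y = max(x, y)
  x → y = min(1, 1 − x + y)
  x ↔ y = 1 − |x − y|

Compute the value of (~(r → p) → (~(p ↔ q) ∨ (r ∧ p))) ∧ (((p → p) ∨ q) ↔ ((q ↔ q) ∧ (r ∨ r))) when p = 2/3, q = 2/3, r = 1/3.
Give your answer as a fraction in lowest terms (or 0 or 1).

1/3

r → p = 1/3 → 2/3 = 1
~(r → p) = ~1 = 0
p ↔ q = 2/3 ↔ 2/3 = 1
~(p ↔ q) = ~1 = 0
r ∧ p = 1/3 ∧ 2/3 = 1/3
~(p ↔ q) ∨ (r ∧ p) = 0 ∨ 1/3 = 1/3
~(r → p) → (~(p ↔ q) ∨ (r ∧ p)) = 0 → 1/3 = 1
p → p = 2/3 → 2/3 = 1
(p → p) ∨ q = 1 ∨ 2/3 = 1
q ↔ q = 2/3 ↔ 2/3 = 1
r ∨ r = 1/3 ∨ 1/3 = 1/3
(q ↔ q) ∧ (r ∨ r) = 1 ∧ 1/3 = 1/3
((p → p) ∨ q) ↔ ((q ↔ q) ∧ (r ∨ r)) = 1 ↔ 1/3 = 1/3
(~(r → p) → (~(p ↔ q) ∨ (r ∧ p))) ∧ (((p → p) ∨ q) ↔ ((q ↔ q) ∧ (r ∨ r))) = 1 ∧ 1/3 = 1/3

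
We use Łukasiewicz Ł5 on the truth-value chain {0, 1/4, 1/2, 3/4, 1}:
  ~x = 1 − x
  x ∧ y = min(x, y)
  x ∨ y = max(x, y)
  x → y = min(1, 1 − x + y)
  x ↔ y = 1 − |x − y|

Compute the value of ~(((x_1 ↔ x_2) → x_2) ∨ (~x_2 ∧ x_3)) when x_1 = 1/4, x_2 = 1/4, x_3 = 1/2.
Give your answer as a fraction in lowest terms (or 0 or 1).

1/2

x_1 ↔ x_2 = 1/4 ↔ 1/4 = 1
(x_1 ↔ x_2) → x_2 = 1 → 1/4 = 1/4
~x_2 = ~1/4 = 3/4
~x_2 ∧ x_3 = 3/4 ∧ 1/2 = 1/2
((x_1 ↔ x_2) → x_2) ∨ (~x_2 ∧ x_3) = 1/4 ∨ 1/2 = 1/2
~(((x_1 ↔ x_2) → x_2) ∨ (~x_2 ∧ x_3)) = ~1/2 = 1/2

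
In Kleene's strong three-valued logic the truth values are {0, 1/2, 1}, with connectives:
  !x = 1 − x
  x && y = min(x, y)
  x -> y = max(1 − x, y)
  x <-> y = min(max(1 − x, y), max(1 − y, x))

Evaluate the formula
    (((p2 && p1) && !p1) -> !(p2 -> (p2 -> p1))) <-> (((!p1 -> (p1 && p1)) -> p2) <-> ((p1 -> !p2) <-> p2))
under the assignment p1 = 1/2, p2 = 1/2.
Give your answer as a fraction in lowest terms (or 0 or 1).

p2 && p1 = 1/2 && 1/2 = 1/2
!p1 = !1/2 = 1/2
(p2 && p1) && !p1 = 1/2 && 1/2 = 1/2
p2 -> p1 = 1/2 -> 1/2 = 1/2
p2 -> (p2 -> p1) = 1/2 -> 1/2 = 1/2
!(p2 -> (p2 -> p1)) = !1/2 = 1/2
((p2 && p1) && !p1) -> !(p2 -> (p2 -> p1)) = 1/2 -> 1/2 = 1/2
!p1 = !1/2 = 1/2
p1 && p1 = 1/2 && 1/2 = 1/2
!p1 -> (p1 && p1) = 1/2 -> 1/2 = 1/2
(!p1 -> (p1 && p1)) -> p2 = 1/2 -> 1/2 = 1/2
!p2 = !1/2 = 1/2
p1 -> !p2 = 1/2 -> 1/2 = 1/2
(p1 -> !p2) <-> p2 = 1/2 <-> 1/2 = 1/2
((!p1 -> (p1 && p1)) -> p2) <-> ((p1 -> !p2) <-> p2) = 1/2 <-> 1/2 = 1/2
(((p2 && p1) && !p1) -> !(p2 -> (p2 -> p1))) <-> (((!p1 -> (p1 && p1)) -> p2) <-> ((p1 -> !p2) <-> p2)) = 1/2 <-> 1/2 = 1/2

1/2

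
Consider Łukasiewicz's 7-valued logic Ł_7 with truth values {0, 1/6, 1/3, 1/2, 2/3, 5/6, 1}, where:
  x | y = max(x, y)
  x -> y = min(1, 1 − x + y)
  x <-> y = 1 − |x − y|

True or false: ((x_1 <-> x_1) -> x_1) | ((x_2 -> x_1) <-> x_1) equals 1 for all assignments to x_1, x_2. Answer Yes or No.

Counterexample: take x_1 = 0, x_2 = 0.
x_1 <-> x_1 = 0 <-> 0 = 1
(x_1 <-> x_1) -> x_1 = 1 -> 0 = 0
x_2 -> x_1 = 0 -> 0 = 1
(x_2 -> x_1) <-> x_1 = 1 <-> 0 = 0
((x_1 <-> x_1) -> x_1) | ((x_2 -> x_1) <-> x_1) = 0 | 0 = 0
This gives 0 ≠ 1.

No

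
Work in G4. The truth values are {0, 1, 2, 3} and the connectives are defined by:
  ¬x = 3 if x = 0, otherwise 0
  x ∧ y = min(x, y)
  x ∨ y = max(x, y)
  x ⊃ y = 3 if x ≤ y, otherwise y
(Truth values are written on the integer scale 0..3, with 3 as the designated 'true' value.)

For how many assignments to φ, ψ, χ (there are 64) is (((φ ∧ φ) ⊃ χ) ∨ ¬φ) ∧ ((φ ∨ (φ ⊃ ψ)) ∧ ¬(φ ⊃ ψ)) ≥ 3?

value 3: 1 assignment (counts)
value 2: 3 assignments
value 1: 5 assignments
value 0: 55 assignments
So 1 of the 64 assignments meets the threshold.

1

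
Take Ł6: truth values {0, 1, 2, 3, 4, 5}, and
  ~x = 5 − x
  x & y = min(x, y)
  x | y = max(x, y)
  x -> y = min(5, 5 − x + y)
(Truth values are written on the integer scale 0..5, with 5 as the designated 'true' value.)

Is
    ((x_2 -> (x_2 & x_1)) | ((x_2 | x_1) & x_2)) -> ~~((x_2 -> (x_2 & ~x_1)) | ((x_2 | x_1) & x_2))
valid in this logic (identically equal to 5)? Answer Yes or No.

No

Counterexample: take x_1 = 3, x_2 = 3.
x_2 & x_1 = 3 & 3 = 3
x_2 -> (x_2 & x_1) = 3 -> 3 = 5
x_2 | x_1 = 3 | 3 = 3
(x_2 | x_1) & x_2 = 3 & 3 = 3
(x_2 -> (x_2 & x_1)) | ((x_2 | x_1) & x_2) = 5 | 3 = 5
~x_1 = ~3 = 2
x_2 & ~x_1 = 3 & 2 = 2
x_2 -> (x_2 & ~x_1) = 3 -> 2 = 4
x_2 | x_1 = 3 | 3 = 3
(x_2 | x_1) & x_2 = 3 & 3 = 3
(x_2 -> (x_2 & ~x_1)) | ((x_2 | x_1) & x_2) = 4 | 3 = 4
~((x_2 -> (x_2 & ~x_1)) | ((x_2 | x_1) & x_2)) = ~4 = 1
~~((x_2 -> (x_2 & ~x_1)) | ((x_2 | x_1) & x_2)) = ~1 = 4
((x_2 -> (x_2 & x_1)) | ((x_2 | x_1) & x_2)) -> ~~((x_2 -> (x_2 & ~x_1)) | ((x_2 | x_1) & x_2)) = 5 -> 4 = 4
This gives 4 ≠ 5.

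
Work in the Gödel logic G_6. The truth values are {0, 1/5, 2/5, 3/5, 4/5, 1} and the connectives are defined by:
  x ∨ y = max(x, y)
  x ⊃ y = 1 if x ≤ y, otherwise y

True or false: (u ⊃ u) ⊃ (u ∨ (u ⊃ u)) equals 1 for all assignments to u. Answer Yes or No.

Yes

u = 0 ↦ 1
u = 1/5 ↦ 1
u = 2/5 ↦ 1
u = 3/5 ↦ 1
u = 4/5 ↦ 1
u = 1 ↦ 1
Every assignment gives a value ≥ 1.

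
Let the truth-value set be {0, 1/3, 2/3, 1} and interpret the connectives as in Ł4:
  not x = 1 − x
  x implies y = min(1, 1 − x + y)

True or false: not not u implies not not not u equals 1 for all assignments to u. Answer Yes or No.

No

Counterexample: take u = 2/3.
not u = not 2/3 = 1/3
not not u = not 1/3 = 2/3
not not not u = not 2/3 = 1/3
not not u implies not not not u = 2/3 implies 1/3 = 2/3
This gives 2/3 ≠ 1.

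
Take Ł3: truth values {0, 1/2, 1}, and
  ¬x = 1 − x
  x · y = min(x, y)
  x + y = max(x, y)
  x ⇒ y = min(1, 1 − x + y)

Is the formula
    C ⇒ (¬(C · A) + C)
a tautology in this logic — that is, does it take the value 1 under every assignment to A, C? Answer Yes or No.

A = 0, C = 0 ↦ 1
A = 0, C = 1/2 ↦ 1
A = 0, C = 1 ↦ 1
A = 1/2, C = 0 ↦ 1
A = 1/2, C = 1/2 ↦ 1
A = 1/2, C = 1 ↦ 1
A = 1, C = 0 ↦ 1
A = 1, C = 1/2 ↦ 1
A = 1, C = 1 ↦ 1
Every assignment gives a value ≥ 1.

Yes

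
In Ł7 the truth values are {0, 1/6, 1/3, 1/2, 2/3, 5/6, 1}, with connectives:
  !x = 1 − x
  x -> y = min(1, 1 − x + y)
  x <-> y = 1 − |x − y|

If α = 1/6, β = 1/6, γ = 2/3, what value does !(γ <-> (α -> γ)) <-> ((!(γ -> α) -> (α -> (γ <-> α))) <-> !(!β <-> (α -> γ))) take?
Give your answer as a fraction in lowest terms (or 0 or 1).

5/6

α -> γ = 1/6 -> 2/3 = 1
γ <-> (α -> γ) = 2/3 <-> 1 = 2/3
!(γ <-> (α -> γ)) = !2/3 = 1/3
γ -> α = 2/3 -> 1/6 = 1/2
!(γ -> α) = !1/2 = 1/2
γ <-> α = 2/3 <-> 1/6 = 1/2
α -> (γ <-> α) = 1/6 -> 1/2 = 1
!(γ -> α) -> (α -> (γ <-> α)) = 1/2 -> 1 = 1
!β = !1/6 = 5/6
α -> γ = 1/6 -> 2/3 = 1
!β <-> (α -> γ) = 5/6 <-> 1 = 5/6
!(!β <-> (α -> γ)) = !5/6 = 1/6
(!(γ -> α) -> (α -> (γ <-> α))) <-> !(!β <-> (α -> γ)) = 1 <-> 1/6 = 1/6
!(γ <-> (α -> γ)) <-> ((!(γ -> α) -> (α -> (γ <-> α))) <-> !(!β <-> (α -> γ))) = 1/3 <-> 1/6 = 5/6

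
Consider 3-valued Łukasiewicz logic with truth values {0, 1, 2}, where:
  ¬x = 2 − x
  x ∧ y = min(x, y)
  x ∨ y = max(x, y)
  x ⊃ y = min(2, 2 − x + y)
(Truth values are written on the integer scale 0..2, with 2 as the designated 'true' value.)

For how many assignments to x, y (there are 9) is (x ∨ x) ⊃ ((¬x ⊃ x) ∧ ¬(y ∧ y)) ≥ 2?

x = 0, y = 0 ↦ 2  ≥
x = 0, y = 1 ↦ 2  ≥
x = 0, y = 2 ↦ 2  ≥
x = 1, y = 0 ↦ 2  ≥
x = 1, y = 1 ↦ 2  ≥
x = 1, y = 2 ↦ 1  <
x = 2, y = 0 ↦ 2  ≥
x = 2, y = 1 ↦ 1  <
x = 2, y = 2 ↦ 0  <
So 6 of the 9 assignments meet the threshold.

6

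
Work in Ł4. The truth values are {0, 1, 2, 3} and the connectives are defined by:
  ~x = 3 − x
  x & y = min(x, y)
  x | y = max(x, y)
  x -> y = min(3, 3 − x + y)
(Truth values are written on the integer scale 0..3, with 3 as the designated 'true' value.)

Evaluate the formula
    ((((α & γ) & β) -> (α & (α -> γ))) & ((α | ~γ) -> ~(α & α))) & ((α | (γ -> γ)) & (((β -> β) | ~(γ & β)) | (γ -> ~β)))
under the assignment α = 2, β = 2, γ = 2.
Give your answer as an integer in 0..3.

α & γ = 2 & 2 = 2
(α & γ) & β = 2 & 2 = 2
α -> γ = 2 -> 2 = 3
α & (α -> γ) = 2 & 3 = 2
((α & γ) & β) -> (α & (α -> γ)) = 2 -> 2 = 3
~γ = ~2 = 1
α | ~γ = 2 | 1 = 2
α & α = 2 & 2 = 2
~(α & α) = ~2 = 1
(α | ~γ) -> ~(α & α) = 2 -> 1 = 2
(((α & γ) & β) -> (α & (α -> γ))) & ((α | ~γ) -> ~(α & α)) = 3 & 2 = 2
γ -> γ = 2 -> 2 = 3
α | (γ -> γ) = 2 | 3 = 3
β -> β = 2 -> 2 = 3
γ & β = 2 & 2 = 2
~(γ & β) = ~2 = 1
(β -> β) | ~(γ & β) = 3 | 1 = 3
~β = ~2 = 1
γ -> ~β = 2 -> 1 = 2
((β -> β) | ~(γ & β)) | (γ -> ~β) = 3 | 2 = 3
(α | (γ -> γ)) & (((β -> β) | ~(γ & β)) | (γ -> ~β)) = 3 & 3 = 3
((((α & γ) & β) -> (α & (α -> γ))) & ((α | ~γ) -> ~(α & α))) & ((α | (γ -> γ)) & (((β -> β) | ~(γ & β)) | (γ -> ~β))) = 2 & 3 = 2

2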